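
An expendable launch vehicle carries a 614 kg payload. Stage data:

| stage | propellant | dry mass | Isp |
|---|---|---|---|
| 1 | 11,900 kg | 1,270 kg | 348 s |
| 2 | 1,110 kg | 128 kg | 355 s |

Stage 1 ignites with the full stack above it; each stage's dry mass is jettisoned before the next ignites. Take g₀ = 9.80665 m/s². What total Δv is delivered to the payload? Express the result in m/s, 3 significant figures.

Δv ≈ 8550 m/s

Ignition mass of stage 1 = 11,900+1,270 + 1,110+128 + 614 = 15,022 kg.
Stage 1: m₀ = 15,022 kg, m_f = 15,022 − 11,900 = 3,122 kg; Δv = 348×9.80665×ln(4.812) = 3412.7×1.5710 ≈ 5362 m/s.
Stage 2: m₀ = 1,852 kg, m_f = 1,852 − 1,110 = 742 kg; Δv = 355×9.80665×ln(2.496) = 3481.4×0.9147 ≈ 3184 m/s.
Total Δv = 5362 + 3184 = 8546 m/s.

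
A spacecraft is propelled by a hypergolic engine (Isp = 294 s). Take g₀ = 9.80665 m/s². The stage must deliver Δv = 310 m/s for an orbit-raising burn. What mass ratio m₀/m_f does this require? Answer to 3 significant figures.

mass ratio ≈ 1.11

v_e = Isp · g₀ = 294 × 9.80665 = 2883.2 m/s.
From the ideal rocket equation, m₀/m_f = exp(Δv / v_e) = exp(310 / 2883.2) = exp(0.1075) = 1.1135.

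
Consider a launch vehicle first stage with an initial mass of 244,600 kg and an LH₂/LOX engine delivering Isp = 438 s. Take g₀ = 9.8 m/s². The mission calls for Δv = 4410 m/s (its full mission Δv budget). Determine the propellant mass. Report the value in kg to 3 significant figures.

v_e = Isp · g₀ = 438 × 9.8 = 4292.4 m/s.
Using Δv = v_e ln(m₀/m_f): m₀/m_f = exp(Δv / v_e) = exp(4410 / 4292.4) = exp(1.0274) = 2.7938.
m_f = 244,600 / 2.7938 = 87,551 kg, so propellant = m₀ − m_f = 244,600 − 87,551 = 157,049 kg.

propellant mass ≈ 157000 kg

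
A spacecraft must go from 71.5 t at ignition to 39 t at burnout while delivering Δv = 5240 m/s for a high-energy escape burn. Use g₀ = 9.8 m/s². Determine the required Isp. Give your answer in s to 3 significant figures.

ln(m₀/m_f) = ln(71500/39000) = ln(1.833) = 0.6061.
From the ideal rocket equation, v_e = Δv / ln(m₀/m_f) = 5240 / 0.6061 = 8644.9 m/s.
Isp = v_e / g₀ = 8644.9 / 9.8 = 882.1 s.

Isp ≈ 882 s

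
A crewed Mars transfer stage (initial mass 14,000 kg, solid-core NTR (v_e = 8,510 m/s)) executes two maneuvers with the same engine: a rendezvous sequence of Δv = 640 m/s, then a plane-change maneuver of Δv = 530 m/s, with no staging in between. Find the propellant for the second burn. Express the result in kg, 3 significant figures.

propellant for the second burn ≈ 784 kg

After the first burn: m = 14000 × exp(−640/8510.0) = 14000 × 0.92755 = 12,985.7 kg.
After the second burn: m = 12,985.7 × exp(−530/8510.0) = 12,985.7 × 0.93962 = 12,201.6 kg.
Second-burn propellant = 12,985.7 − 12,201.6 = 784.1 kg.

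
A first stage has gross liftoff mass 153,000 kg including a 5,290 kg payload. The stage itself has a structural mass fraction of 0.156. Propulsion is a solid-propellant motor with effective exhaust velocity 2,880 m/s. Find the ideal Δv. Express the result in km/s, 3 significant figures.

Δv ≈ 4.86 km/s

Stage wet mass = m₀ − payload = 153,000 − 5,290 = 147,710 kg.
Stage dry mass = ε × stage wet mass = 0.156 × 147,710 = 23,042.8 kg.
Burnout mass m_f = stage dry + payload = 23,042.8 + 5,290 = 28,332.8 kg.
By the Tsiolkovsky rocket equation, Δv = v_e · ln(153,000/28,332.8) = 2880.0 × ln(5.4) = 2880.0 × 1.6864 ≈ 4857 m/s.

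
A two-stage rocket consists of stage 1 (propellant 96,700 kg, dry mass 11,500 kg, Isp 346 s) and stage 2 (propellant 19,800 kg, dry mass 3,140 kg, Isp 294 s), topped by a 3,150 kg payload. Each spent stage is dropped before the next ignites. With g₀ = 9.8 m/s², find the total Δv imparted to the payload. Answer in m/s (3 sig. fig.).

Ignition mass of stage 1 = 96,700+11,500 + 19,800+3,140 + 3,150 = 134,290 kg.
Stage 1: m₀ = 134,290 kg, m_f = 134,290 − 96,700 = 37,590 kg; Δv = 346×9.8×ln(3.572) = 3390.8×1.2733 ≈ 4317 m/s.
Stage 2: m₀ = 26,090 kg, m_f = 26,090 − 19,800 = 6,290 kg; Δv = 294×9.8×ln(4.148) = 2881.2×1.4226 ≈ 4099 m/s.
Total Δv = 4317 + 4099 = 8416 m/s.

Δv ≈ 8420 m/s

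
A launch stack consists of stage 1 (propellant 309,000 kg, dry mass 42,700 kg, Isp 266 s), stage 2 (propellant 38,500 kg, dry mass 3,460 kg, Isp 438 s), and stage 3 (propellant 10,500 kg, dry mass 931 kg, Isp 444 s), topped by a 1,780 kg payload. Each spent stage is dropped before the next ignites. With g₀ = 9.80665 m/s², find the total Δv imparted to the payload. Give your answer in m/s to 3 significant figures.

Δv ≈ 15800 m/s

Ignition mass of stage 1 = 309,000+42,700 + 38,500+3,460 + 10,500+931 + 1,780 = 406,871 kg.
Stage 1: m₀ = 406,871 kg, m_f = 406,871 − 309,000 = 97,871 kg; Δv = 266×9.80665×ln(4.157) = 2608.6×1.4248 ≈ 3717 m/s.
Stage 2: m₀ = 55,171 kg, m_f = 55,171 − 38,500 = 16,671 kg; Δv = 438×9.80665×ln(3.309) = 4295.3×1.1968 ≈ 5140 m/s.
Stage 3: m₀ = 13,211 kg, m_f = 13,211 − 10,500 = 2,711 kg; Δv = 444×9.80665×ln(4.873) = 4354.2×1.5837 ≈ 6896 m/s.
Total Δv = 3717 + 5140 + 6896 = 15753 m/s.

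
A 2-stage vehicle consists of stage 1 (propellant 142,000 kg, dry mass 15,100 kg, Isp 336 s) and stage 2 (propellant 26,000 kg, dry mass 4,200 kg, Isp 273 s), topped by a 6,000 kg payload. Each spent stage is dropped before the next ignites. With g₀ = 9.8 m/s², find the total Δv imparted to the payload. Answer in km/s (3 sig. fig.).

Ignition mass of stage 1 = 142,000+15,100 + 26,000+4,200 + 6,000 = 193,300 kg.
Stage 1: m₀ = 193,300 kg, m_f = 193,300 − 142,000 = 51,300 kg; Δv = 336×9.8×ln(3.768) = 3292.8×1.3266 ≈ 4368 m/s.
Stage 2: m₀ = 36,200 kg, m_f = 36,200 − 26,000 = 10,200 kg; Δv = 273×9.8×ln(3.549) = 2675.4×1.2667 ≈ 3389 m/s.
Total Δv = 4368 + 3389 = 7757 m/s.

Δv ≈ 7.76 km/s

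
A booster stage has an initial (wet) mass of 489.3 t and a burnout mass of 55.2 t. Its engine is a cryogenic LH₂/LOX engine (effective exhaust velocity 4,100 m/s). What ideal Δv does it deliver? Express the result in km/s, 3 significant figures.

By the Tsiolkovsky rocket equation, Δv = v_e · ln(m₀/m_f) = 4100.0 × ln(8.864) = 4100.0 × 2.1820 ≈ 8946.3 m/s.

Δv ≈ 8.95 km/s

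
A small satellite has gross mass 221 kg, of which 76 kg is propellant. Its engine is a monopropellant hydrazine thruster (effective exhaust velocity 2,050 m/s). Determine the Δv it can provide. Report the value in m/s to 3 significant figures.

Δv ≈ 864 m/s

m_f = m₀ − m_prop = 221 − 76 = 145 kg.
Using Δv = v_e ln(m₀/m_f): Δv = v_e · ln(m₀/m_f) = 2050.0 × ln(1.524) = 2050.0 × 0.4214 ≈ 863.9 m/s.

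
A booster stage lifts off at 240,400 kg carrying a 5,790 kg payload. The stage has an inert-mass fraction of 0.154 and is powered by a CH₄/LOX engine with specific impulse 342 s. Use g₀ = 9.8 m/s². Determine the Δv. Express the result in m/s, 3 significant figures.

Δv ≈ 5850 m/s

Stage wet mass = m₀ − payload = 240,400 − 5,790 = 234,610 kg.
Stage dry mass = ε × stage wet mass = 0.154 × 234,610 = 36,129.9 kg.
Burnout mass m_f = stage dry + payload = 36,129.9 + 5,790 = 41,919.9 kg.
v_e = Isp · g₀ = 342 × 9.8 = 3351.6 m/s.
Δv = v_e · ln(240,400/41,919.9) = 3351.6 × ln(5.735) = 3351.6 × 1.7465 ≈ 5854 m/s.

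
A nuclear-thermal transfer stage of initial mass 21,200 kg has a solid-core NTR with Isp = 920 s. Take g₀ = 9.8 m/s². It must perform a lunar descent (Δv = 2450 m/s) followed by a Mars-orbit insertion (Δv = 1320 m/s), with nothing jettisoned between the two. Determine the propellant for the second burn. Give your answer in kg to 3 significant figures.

propellant for the second burn ≈ 2200 kg

v_e = Isp · g₀ = 920 × 9.8 = 9016.0 m/s.
After the first burn: m = 21200 × exp(−2450/9016.0) = 21200 × 0.76205 = 16,155.5 kg.
After the second burn: m = 16,155.5 × exp(−1320/9016.0) = 16,155.5 × 0.86381 = 13,955.3 kg.
Second-burn propellant = 16,155.5 − 13,955.3 = 2,200.2 kg.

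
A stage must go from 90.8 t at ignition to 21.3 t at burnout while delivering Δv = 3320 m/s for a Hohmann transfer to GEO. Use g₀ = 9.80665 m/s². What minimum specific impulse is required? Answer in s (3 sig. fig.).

ln(m₀/m_f) = ln(90800/21300) = ln(4.263) = 1.4500.
Rocket equation: v_e = Δv / ln(m₀/m_f) = 3320 / 1.4500 = 2289.7 m/s.
Isp = v_e / g₀ = 2289.7 / 9.80665 = 233.5 s.

Isp ≈ 233 s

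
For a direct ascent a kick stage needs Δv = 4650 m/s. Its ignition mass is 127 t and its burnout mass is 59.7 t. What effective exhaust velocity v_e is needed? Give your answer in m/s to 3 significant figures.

ln(m₀/m_f) = ln(127000/59700) = ln(2.127) = 0.7549.
v_e = Δv / ln(m₀/m_f) = 4650 / 0.7549 = 6160.1 m/s.

v_e ≈ 6160 m/s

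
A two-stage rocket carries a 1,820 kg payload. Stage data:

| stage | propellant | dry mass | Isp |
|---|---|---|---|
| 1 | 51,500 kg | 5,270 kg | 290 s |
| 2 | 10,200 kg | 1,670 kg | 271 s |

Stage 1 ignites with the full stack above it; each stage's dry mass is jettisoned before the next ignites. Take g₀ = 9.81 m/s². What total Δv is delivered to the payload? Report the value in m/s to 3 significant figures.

Δv ≈ 7370 m/s

Ignition mass of stage 1 = 51,500+5,270 + 10,200+1,670 + 1,820 = 70,460 kg.
Stage 1: m₀ = 70,460 kg, m_f = 70,460 − 51,500 = 18,960 kg; Δv = 290×9.81×ln(3.716) = 2844.9×1.3127 ≈ 3735 m/s.
Stage 2: m₀ = 13,690 kg, m_f = 13,690 − 10,200 = 3,490 kg; Δv = 271×9.81×ln(3.923) = 2658.5×1.3668 ≈ 3634 m/s.
Total Δv = 3735 + 3634 = 7369 m/s.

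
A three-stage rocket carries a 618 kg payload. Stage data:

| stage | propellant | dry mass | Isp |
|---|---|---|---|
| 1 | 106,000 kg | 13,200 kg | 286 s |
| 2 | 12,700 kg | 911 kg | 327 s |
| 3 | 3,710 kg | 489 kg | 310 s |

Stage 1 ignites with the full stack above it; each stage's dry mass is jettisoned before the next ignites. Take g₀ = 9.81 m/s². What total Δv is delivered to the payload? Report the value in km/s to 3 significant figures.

Ignition mass of stage 1 = 106,000+13,200 + 12,700+911 + 3,710+489 + 618 = 137,628 kg.
Stage 1: m₀ = 137,628 kg, m_f = 137,628 − 106,000 = 31,628 kg; Δv = 286×9.81×ln(4.351) = 2805.7×1.4705 ≈ 4126 m/s.
Stage 2: m₀ = 18,428 kg, m_f = 18,428 − 12,700 = 5,728 kg; Δv = 327×9.81×ln(3.217) = 3207.9×1.1685 ≈ 3748 m/s.
Stage 3: m₀ = 4,817 kg, m_f = 4,817 − 3,710 = 1,107 kg; Δv = 310×9.81×ln(4.351) = 3041.1×1.4705 ≈ 4472 m/s.
Total Δv = 4126 + 3748 + 4472 = 12346 m/s.

Δv ≈ 12.3 km/s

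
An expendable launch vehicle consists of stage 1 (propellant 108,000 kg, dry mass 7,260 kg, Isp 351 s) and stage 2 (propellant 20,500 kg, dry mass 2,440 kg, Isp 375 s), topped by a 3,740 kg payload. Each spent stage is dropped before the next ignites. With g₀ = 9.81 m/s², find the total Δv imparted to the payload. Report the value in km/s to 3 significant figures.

Ignition mass of stage 1 = 108,000+7,260 + 20,500+2,440 + 3,740 = 141,940 kg.
Stage 1: m₀ = 141,940 kg, m_f = 141,940 − 108,000 = 33,940 kg; Δv = 351×9.81×ln(4.182) = 3443.3×1.4308 ≈ 4927 m/s.
Stage 2: m₀ = 26,680 kg, m_f = 26,680 − 20,500 = 6,180 kg; Δv = 375×9.81×ln(4.317) = 3678.8×1.4626 ≈ 5381 m/s.
Total Δv = 4927 + 5381 = 10308 m/s.

Δv ≈ 10.3 km/s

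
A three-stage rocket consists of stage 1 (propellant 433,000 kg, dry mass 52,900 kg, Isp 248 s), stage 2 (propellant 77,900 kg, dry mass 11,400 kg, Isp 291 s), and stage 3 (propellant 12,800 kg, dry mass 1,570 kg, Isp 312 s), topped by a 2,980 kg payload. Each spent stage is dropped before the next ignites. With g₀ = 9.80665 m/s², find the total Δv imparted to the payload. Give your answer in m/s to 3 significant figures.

Ignition mass of stage 1 = 433,000+52,900 + 77,900+11,400 + 12,800+1,570 + 2,980 = 592,550 kg.
Stage 1: m₀ = 592,550 kg, m_f = 592,550 − 433,000 = 159,550 kg; Δv = 248×9.80665×ln(3.714) = 2432.0×1.3121 ≈ 3191 m/s.
Stage 2: m₀ = 106,650 kg, m_f = 106,650 − 77,900 = 28,750 kg; Δv = 291×9.80665×ln(3.71) = 2853.7×1.3109 ≈ 3741 m/s.
Stage 3: m₀ = 17,350 kg, m_f = 17,350 − 12,800 = 4,550 kg; Δv = 312×9.80665×ln(3.813) = 3059.7×1.3385 ≈ 4095 m/s.
Total Δv = 3191 + 3741 + 4095 = 11027 m/s.

Δv ≈ 11000 m/s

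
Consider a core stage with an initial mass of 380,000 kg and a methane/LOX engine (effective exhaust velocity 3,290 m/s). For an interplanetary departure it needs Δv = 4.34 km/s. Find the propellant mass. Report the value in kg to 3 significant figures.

propellant mass ≈ 278000 kg

Using Δv = v_e ln(m₀/m_f): m₀/m_f = exp(Δv / v_e) = exp(4340 / 3290.0) = exp(1.3191) = 3.7402.
m_f = 380,000 / 3.7402 = 101,599 kg, so propellant = m₀ − m_f = 380,000 − 101,599 = 278,401 kg.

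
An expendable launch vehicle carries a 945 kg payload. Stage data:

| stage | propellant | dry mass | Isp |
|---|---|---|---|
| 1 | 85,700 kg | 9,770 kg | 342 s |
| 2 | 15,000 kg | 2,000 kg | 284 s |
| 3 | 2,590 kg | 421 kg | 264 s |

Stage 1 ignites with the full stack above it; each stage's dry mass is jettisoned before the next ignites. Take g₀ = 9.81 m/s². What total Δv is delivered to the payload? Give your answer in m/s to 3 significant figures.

Ignition mass of stage 1 = 85,700+9,770 + 15,000+2,000 + 2,590+421 + 945 = 116,426 kg.
Stage 1: m₀ = 116,426 kg, m_f = 116,426 − 85,700 = 30,726 kg; Δv = 342×9.81×ln(3.789) = 3355.0×1.3321 ≈ 4469 m/s.
Stage 2: m₀ = 20,956 kg, m_f = 20,956 − 15,000 = 5,956 kg; Δv = 284×9.81×ln(3.518) = 2786.0×1.2580 ≈ 3505 m/s.
Stage 3: m₀ = 3,956 kg, m_f = 3,956 − 2,590 = 1,366 kg; Δv = 264×9.81×ln(2.896) = 2589.8×1.0633 ≈ 2754 m/s.
Total Δv = 4469 + 3505 + 2754 = 10728 m/s.

Δv ≈ 10700 m/s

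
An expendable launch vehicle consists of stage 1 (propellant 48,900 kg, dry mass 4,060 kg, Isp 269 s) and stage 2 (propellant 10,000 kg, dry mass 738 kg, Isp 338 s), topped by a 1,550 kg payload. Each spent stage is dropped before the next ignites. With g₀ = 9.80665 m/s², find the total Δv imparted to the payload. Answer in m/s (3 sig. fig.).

Ignition mass of stage 1 = 48,900+4,060 + 10,000+738 + 1,550 = 65,248 kg.
Stage 1: m₀ = 65,248 kg, m_f = 65,248 − 48,900 = 16,348 kg; Δv = 269×9.80665×ln(3.991) = 2638.0×1.3841 ≈ 3651 m/s.
Stage 2: m₀ = 12,288 kg, m_f = 12,288 − 10,000 = 2,288 kg; Δv = 338×9.80665×ln(5.371) = 3314.6×1.6809 ≈ 5572 m/s.
Total Δv = 3651 + 5572 = 9223 m/s.

Δv ≈ 9220 m/s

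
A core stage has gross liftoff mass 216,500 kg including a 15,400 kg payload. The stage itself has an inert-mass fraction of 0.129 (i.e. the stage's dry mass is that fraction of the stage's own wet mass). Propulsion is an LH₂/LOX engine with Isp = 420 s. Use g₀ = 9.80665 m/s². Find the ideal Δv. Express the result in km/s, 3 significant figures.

Stage wet mass = m₀ − payload = 216,500 − 15,400 = 201,100 kg.
Stage dry mass = ε × stage wet mass = 0.129 × 201,100 = 25,941.9 kg.
Burnout mass m_f = stage dry + payload = 25,941.9 + 15,400 = 41,341.9 kg.
v_e = Isp · g₀ = 420 × 9.80665 = 4118.8 m/s.
By the Tsiolkovsky rocket equation, Δv = v_e · ln(216,500/41,341.9) = 4118.8 × ln(5.237) = 4118.8 × 1.6557 ≈ 6820 m/s.

Δv ≈ 6.82 km/s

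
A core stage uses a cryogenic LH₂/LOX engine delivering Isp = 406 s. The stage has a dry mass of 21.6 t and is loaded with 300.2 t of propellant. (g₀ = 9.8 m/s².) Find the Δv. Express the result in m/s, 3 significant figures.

Δv ≈ 10700 m/s

v_e = Isp · g₀ = 406 × 9.8 = 3978.8 m/s.
m₀ = m_dry + m_prop = 21.6 + 300.2 = 321.8 t.
Using Δv = v_e ln(m₀/m_f): Δv = v_e · ln(m₀/m_f) = 3978.8 × ln(14.9) = 3978.8 × 2.7012 ≈ 10747.7 m/s.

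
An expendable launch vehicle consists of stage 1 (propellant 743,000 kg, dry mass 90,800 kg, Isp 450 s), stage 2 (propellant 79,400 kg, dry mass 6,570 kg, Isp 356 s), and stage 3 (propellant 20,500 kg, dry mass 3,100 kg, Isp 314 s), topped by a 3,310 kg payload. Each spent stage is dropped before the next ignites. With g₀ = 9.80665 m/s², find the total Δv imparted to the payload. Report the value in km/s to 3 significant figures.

Ignition mass of stage 1 = 743,000+90,800 + 79,400+6,570 + 20,500+3,100 + 3,310 = 946,680 kg.
Stage 1: m₀ = 946,680 kg, m_f = 946,680 − 743,000 = 203,680 kg; Δv = 450×9.80665×ln(4.648) = 4413.0×1.5364 ≈ 6780 m/s.
Stage 2: m₀ = 112,880 kg, m_f = 112,880 − 79,400 = 33,480 kg; Δv = 356×9.80665×ln(3.372) = 3491.2×1.2154 ≈ 4243 m/s.
Stage 3: m₀ = 26,910 kg, m_f = 26,910 − 20,500 = 6,410 kg; Δv = 314×9.80665×ln(4.198) = 3079.3×1.4346 ≈ 4418 m/s.
Total Δv = 6780 + 4243 + 4418 = 15441 m/s.

Δv ≈ 15.4 km/s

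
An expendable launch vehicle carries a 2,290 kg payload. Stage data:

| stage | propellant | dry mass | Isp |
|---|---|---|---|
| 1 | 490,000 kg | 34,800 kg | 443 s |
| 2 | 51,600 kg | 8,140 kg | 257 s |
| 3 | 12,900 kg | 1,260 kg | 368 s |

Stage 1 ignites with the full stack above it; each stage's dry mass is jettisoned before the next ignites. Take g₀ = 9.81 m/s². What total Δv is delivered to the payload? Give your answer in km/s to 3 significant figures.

Ignition mass of stage 1 = 490,000+34,800 + 51,600+8,140 + 12,900+1,260 + 2,290 = 600,990 kg.
Stage 1: m₀ = 600,990 kg, m_f = 600,990 − 490,000 = 110,990 kg; Δv = 443×9.81×ln(5.415) = 4345.8×1.6891 ≈ 7341 m/s.
Stage 2: m₀ = 76,190 kg, m_f = 76,190 − 51,600 = 24,590 kg; Δv = 257×9.81×ln(3.098) = 2521.2×1.1309 ≈ 2851 m/s.
Stage 3: m₀ = 16,450 kg, m_f = 16,450 − 12,900 = 3,550 kg; Δv = 368×9.81×ln(4.634) = 3610.1×1.5334 ≈ 5536 m/s.
Total Δv = 7341 + 2851 + 5536 = 15728 m/s.

Δv ≈ 15.7 km/s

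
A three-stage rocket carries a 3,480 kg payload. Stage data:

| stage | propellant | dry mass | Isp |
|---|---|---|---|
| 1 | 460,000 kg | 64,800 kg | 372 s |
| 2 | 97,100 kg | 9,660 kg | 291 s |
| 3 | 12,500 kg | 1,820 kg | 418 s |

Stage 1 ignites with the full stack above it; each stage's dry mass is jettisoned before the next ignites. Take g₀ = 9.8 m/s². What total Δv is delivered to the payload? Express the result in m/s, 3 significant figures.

Ignition mass of stage 1 = 460,000+64,800 + 97,100+9,660 + 12,500+1,820 + 3,480 = 649,360 kg.
Stage 1: m₀ = 649,360 kg, m_f = 649,360 − 460,000 = 189,360 kg; Δv = 372×9.8×ln(3.429) = 3645.6×1.2323 ≈ 4493 m/s.
Stage 2: m₀ = 124,560 kg, m_f = 124,560 − 97,100 = 27,460 kg; Δv = 291×9.8×ln(4.536) = 2851.8×1.5121 ≈ 4312 m/s.
Stage 3: m₀ = 17,800 kg, m_f = 17,800 − 12,500 = 5,300 kg; Δv = 418×9.8×ln(3.358) = 4096.4×1.2115 ≈ 4963 m/s.
Total Δv = 4493 + 4312 + 4963 = 13768 m/s.

Δv ≈ 13800 m/s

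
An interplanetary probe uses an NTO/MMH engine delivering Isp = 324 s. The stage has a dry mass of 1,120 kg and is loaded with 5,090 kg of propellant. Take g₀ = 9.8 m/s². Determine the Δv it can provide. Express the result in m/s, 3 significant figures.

Δv ≈ 5440 m/s

v_e = Isp · g₀ = 324 × 9.8 = 3175.2 m/s.
m₀ = m_dry + m_prop = 1,120 + 5,090 = 6,210 kg.
From the ideal rocket equation, Δv = v_e · ln(m₀/m_f) = 3175.2 × ln(5.545) = 3175.2 × 1.7128 ≈ 5438.6 m/s.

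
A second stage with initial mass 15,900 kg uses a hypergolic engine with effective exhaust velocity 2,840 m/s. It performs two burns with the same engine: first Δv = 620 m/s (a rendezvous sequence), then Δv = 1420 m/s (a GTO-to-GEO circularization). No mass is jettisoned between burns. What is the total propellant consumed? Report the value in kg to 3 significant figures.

total propellant consumed ≈ 8150 kg

After the first burn: m = 15900 × exp(−620/2840.0) = 15900 × 0.80388 = 12,781.7 kg.
After the second burn: m = 12,781.7 × exp(−1420/2840.0) = 12,781.7 × 0.60653 = 7,752.48 kg.
Total propellant = m₀ − m_final = 15900 − 7,752.48 = 8,147.52 kg.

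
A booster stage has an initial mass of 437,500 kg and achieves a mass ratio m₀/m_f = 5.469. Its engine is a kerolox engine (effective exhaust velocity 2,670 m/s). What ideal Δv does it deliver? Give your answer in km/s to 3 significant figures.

Δv = v_e · ln(5.469) = 2670.0 × 1.6991 ≈ 4536.6 m/s.

Δv ≈ 4.54 km/s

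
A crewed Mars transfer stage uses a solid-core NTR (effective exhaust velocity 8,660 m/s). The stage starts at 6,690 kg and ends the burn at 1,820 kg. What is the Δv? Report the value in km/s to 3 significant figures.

Δv ≈ 11.3 km/s

Δv = v_e · ln(m₀/m_f) = 8660.0 × ln(3.676) = 8660.0 × 1.3018 ≈ 11273.4 m/s.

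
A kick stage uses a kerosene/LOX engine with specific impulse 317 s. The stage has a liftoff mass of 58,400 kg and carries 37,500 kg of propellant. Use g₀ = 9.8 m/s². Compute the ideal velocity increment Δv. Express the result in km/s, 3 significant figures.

Δv ≈ 3.19 km/s

v_e = Isp · g₀ = 317 × 9.8 = 3106.6 m/s.
m_f = m₀ − m_prop = 58,400 − 37,500 = 20,900 kg.
Using Δv = v_e ln(m₀/m_f): Δv = v_e · ln(m₀/m_f) = 3106.6 × ln(2.794) = 3106.6 × 1.0276 ≈ 3192.2 m/s.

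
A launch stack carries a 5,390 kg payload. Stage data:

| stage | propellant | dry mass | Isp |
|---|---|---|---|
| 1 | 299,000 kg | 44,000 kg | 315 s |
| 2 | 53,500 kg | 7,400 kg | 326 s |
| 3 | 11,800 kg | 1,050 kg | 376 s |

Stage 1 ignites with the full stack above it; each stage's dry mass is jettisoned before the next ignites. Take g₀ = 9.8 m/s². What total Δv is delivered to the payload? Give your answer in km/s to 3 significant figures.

Δv ≈ 11.2 km/s

Ignition mass of stage 1 = 299,000+44,000 + 53,500+7,400 + 11,800+1,050 + 5,390 = 422,140 kg.
Stage 1: m₀ = 422,140 kg, m_f = 422,140 − 299,000 = 123,140 kg; Δv = 315×9.8×ln(3.428) = 3087.0×1.2320 ≈ 3803 m/s.
Stage 2: m₀ = 79,140 kg, m_f = 79,140 − 53,500 = 25,640 kg; Δv = 326×9.8×ln(3.087) = 3194.8×1.1271 ≈ 3601 m/s.
Stage 3: m₀ = 18,240 kg, m_f = 18,240 − 11,800 = 6,440 kg; Δv = 376×9.8×ln(2.832) = 3684.8×1.0411 ≈ 3836 m/s.
Total Δv = 3803 + 3601 + 3836 = 11240 m/s.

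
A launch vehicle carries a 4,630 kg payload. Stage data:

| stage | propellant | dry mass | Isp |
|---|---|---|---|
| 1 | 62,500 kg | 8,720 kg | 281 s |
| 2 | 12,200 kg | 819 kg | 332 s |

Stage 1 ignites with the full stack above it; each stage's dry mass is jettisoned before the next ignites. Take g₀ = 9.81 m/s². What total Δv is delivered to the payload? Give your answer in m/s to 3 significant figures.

Δv ≈ 7180 m/s

Ignition mass of stage 1 = 62,500+8,720 + 12,200+819 + 4,630 = 88,869 kg.
Stage 1: m₀ = 88,869 kg, m_f = 88,869 − 62,500 = 26,369 kg; Δv = 281×9.81×ln(3.37) = 2756.6×1.2150 ≈ 3349 m/s.
Stage 2: m₀ = 17,649 kg, m_f = 17,649 − 12,200 = 5,449 kg; Δv = 332×9.81×ln(3.239) = 3256.9×1.1752 ≈ 3828 m/s.
Total Δv = 3349 + 3828 = 7177 m/s.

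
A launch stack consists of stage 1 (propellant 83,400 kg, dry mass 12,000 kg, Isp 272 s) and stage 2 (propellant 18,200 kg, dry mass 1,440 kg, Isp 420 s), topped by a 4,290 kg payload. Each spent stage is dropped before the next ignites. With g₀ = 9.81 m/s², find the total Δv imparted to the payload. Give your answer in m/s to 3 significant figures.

Ignition mass of stage 1 = 83,400+12,000 + 18,200+1,440 + 4,290 = 119,330 kg.
Stage 1: m₀ = 119,330 kg, m_f = 119,330 − 83,400 = 35,930 kg; Δv = 272×9.81×ln(3.321) = 2668.3×1.2003 ≈ 3203 m/s.
Stage 2: m₀ = 23,930 kg, m_f = 23,930 − 18,200 = 5,730 kg; Δv = 420×9.81×ln(4.176) = 4120.2×1.4294 ≈ 5889 m/s.
Total Δv = 3203 + 5889 = 9092 m/s.

Δv ≈ 9090 m/s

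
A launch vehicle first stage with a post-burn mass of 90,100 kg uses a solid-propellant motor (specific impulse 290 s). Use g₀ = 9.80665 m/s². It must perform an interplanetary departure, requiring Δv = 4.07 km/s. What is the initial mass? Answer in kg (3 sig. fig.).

initial mass ≈ 377000 kg

v_e = Isp · g₀ = 290 × 9.80665 = 2843.9 m/s.
By the Tsiolkovsky rocket equation, m₀/m_f = exp(Δv / v_e) = exp(4070 / 2843.9) = exp(1.4311) = 4.1834.
m₀ = m_f × 4.1834 = 90,100 × 4.1834 = 376,924 kg.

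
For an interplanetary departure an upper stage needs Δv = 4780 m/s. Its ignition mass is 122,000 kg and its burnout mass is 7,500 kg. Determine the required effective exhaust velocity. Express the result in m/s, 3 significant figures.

ln(m₀/m_f) = ln(122000/7500) = ln(16.27) = 2.7891.
v_e = Δv / ln(m₀/m_f) = 4780 / 2.7891 = 1713.8 m/s.

v_e ≈ 1710 m/s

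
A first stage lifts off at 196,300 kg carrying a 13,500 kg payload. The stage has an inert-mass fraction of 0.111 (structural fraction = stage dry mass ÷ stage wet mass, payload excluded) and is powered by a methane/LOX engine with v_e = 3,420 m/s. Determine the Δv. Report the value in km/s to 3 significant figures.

Stage wet mass = m₀ − payload = 196,300 − 13,500 = 182,800 kg.
Stage dry mass = ε × stage wet mass = 0.111 × 182,800 = 20,290.8 kg.
Burnout mass m_f = stage dry + payload = 20,290.8 + 13,500 = 33,790.8 kg.
Δv = v_e · ln(196,300/33,790.8) = 3420.0 × ln(5.809) = 3420.0 × 1.7595 ≈ 6017 m/s.

Δv ≈ 6.02 km/s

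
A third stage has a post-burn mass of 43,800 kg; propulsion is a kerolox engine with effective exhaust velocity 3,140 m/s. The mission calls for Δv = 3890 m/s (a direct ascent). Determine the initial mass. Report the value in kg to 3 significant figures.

initial mass ≈ 151000 kg

By the Tsiolkovsky rocket equation, m₀/m_f = exp(Δv / v_e) = exp(3890 / 3140.0) = exp(1.2389) = 3.4517.
m₀ = m_f × 3.4517 = 43,800 × 3.4517 = 151,184 kg.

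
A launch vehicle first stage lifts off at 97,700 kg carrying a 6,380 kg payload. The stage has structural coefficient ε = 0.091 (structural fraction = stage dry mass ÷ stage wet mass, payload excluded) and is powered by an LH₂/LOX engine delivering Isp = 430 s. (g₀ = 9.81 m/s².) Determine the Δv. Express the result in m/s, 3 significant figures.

Δv ≈ 7990 m/s

Stage wet mass = m₀ − payload = 97,700 − 6,380 = 91,320 kg.
Stage dry mass = ε × stage wet mass = 0.091 × 91,320 = 8,310.12 kg.
Burnout mass m_f = stage dry + payload = 8,310.12 + 6,380 = 14,690.12 kg.
v_e = Isp · g₀ = 430 × 9.81 = 4218.3 m/s.
From the ideal rocket equation, Δv = v_e · ln(97,700/14,690.12) = 4218.3 × ln(6.651) = 4218.3 × 1.8947 ≈ 7993 m/s.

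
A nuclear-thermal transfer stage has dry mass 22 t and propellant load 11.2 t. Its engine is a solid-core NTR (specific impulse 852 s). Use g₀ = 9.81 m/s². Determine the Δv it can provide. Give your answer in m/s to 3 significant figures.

Δv ≈ 3440 m/s

v_e = Isp · g₀ = 852 × 9.81 = 8358.1 m/s.
m₀ = m_dry + m_prop = 22 + 11.2 = 33.2 t.
Δv = v_e · ln(m₀/m_f) = 8358.1 × ln(1.509) = 8358.1 × 0.4115 ≈ 3439.4 m/s.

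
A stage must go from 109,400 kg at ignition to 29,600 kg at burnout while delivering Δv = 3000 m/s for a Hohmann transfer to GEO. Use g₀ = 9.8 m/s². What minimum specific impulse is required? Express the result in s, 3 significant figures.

Isp ≈ 234 s

ln(m₀/m_f) = ln(109400/29600) = ln(3.696) = 1.3072.
v_e = Δv / ln(m₀/m_f) = 3000 / 1.3072 = 2294.9 m/s.
Isp = v_e / g₀ = 2294.9 / 9.8 = 234.2 s.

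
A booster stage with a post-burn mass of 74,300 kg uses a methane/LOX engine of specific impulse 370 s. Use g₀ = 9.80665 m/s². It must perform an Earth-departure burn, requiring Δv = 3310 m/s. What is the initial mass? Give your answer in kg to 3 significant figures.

v_e = Isp · g₀ = 370 × 9.80665 = 3628.5 m/s.
Using Δv = v_e ln(m₀/m_f): m₀/m_f = exp(Δv / v_e) = exp(3310 / 3628.5) = exp(0.9122) = 2.4899.
m₀ = m_f × 2.4899 = 74,300 × 2.4899 = 185,000 kg.

initial mass ≈ 185000 kg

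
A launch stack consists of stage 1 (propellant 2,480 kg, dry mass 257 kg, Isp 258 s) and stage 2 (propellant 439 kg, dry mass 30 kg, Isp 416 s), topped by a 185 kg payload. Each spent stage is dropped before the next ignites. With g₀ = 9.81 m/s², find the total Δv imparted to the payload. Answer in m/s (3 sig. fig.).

Δv ≈ 7870 m/s

Ignition mass of stage 1 = 2,480+257 + 439+30 + 185 = 3,391 kg.
Stage 1: m₀ = 3,391 kg, m_f = 3,391 − 2,480 = 911 kg; Δv = 258×9.81×ln(3.722) = 2531.0×1.3143 ≈ 3327 m/s.
Stage 2: m₀ = 654 kg, m_f = 654 − 439 = 215 kg; Δv = 416×9.81×ln(3.042) = 4081.0×1.1125 ≈ 4540 m/s.
Total Δv = 3327 + 4540 = 7867 m/s.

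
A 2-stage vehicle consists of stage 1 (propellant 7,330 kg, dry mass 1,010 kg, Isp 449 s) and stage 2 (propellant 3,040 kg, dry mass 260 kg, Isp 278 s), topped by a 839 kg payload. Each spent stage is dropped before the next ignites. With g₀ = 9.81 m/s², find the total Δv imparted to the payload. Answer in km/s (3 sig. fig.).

Ignition mass of stage 1 = 7,330+1,010 + 3,040+260 + 839 = 12,479 kg.
Stage 1: m₀ = 12,479 kg, m_f = 12,479 − 7,330 = 5,149 kg; Δv = 449×9.81×ln(2.424) = 4404.7×0.8852 ≈ 3899 m/s.
Stage 2: m₀ = 4,139 kg, m_f = 4,139 − 3,040 = 1,099 kg; Δv = 278×9.81×ln(3.766) = 2727.2×1.3261 ≈ 3616 m/s.
Total Δv = 3899 + 3616 = 7515 m/s.

Δv ≈ 7.52 km/s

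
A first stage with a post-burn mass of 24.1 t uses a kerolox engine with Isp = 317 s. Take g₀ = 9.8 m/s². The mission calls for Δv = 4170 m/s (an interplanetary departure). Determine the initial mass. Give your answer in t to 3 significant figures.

initial mass ≈ 92.3 t

v_e = Isp · g₀ = 317 × 9.8 = 3106.6 m/s.
By the Tsiolkovsky rocket equation, m₀/m_f = exp(Δv / v_e) = exp(4170 / 3106.6) = exp(1.3423) = 3.8279.
m₀ = m_f × 3.8279 = 24.1 × 3.8279 = 92.2524 t.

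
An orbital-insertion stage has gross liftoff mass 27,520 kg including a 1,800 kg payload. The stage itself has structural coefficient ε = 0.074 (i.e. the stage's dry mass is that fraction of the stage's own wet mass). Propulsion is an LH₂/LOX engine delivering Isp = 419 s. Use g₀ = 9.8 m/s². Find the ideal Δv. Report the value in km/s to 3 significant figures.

Stage wet mass = m₀ − payload = 27,520 − 1,800 = 25,720 kg.
Stage dry mass = ε × stage wet mass = 0.074 × 25,720 = 1,903.28 kg.
Burnout mass m_f = stage dry + payload = 1,903.28 + 1,800 = 3,703.28 kg.
v_e = Isp · g₀ = 419 × 9.8 = 4106.2 m/s.
Δv = v_e · ln(27,520/3,703.28) = 4106.2 × ln(7.431) = 4106.2 × 2.0057 ≈ 8236 m/s.

Δv ≈ 8.24 km/s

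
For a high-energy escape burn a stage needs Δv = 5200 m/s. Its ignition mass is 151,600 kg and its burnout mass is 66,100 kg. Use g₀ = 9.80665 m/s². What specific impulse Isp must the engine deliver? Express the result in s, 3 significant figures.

Isp ≈ 639 s

ln(m₀/m_f) = ln(151600/66100) = ln(2.293) = 0.8301.
Using Δv = v_e ln(m₀/m_f): v_e = Δv / ln(m₀/m_f) = 5200 / 0.8301 = 6264.5 m/s.
Isp = v_e / g₀ = 6264.5 / 9.80665 = 638.8 s.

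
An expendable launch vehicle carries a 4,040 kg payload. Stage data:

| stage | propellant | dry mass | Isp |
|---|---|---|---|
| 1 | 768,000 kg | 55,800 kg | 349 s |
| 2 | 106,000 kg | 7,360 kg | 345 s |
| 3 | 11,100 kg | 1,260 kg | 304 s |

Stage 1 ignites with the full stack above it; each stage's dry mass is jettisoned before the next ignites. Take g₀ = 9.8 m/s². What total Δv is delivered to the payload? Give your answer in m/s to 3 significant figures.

Ignition mass of stage 1 = 768,000+55,800 + 106,000+7,360 + 11,100+1,260 + 4,040 = 953,560 kg.
Stage 1: m₀ = 953,560 kg, m_f = 953,560 − 768,000 = 185,560 kg; Δv = 349×9.8×ln(5.139) = 3420.2×1.6368 ≈ 5598 m/s.
Stage 2: m₀ = 129,760 kg, m_f = 129,760 − 106,000 = 23,760 kg; Δv = 345×9.8×ln(5.461) = 3381.0×1.6977 ≈ 5740 m/s.
Stage 3: m₀ = 16,400 kg, m_f = 16,400 − 11,100 = 5,300 kg; Δv = 304×9.8×ln(3.094) = 2979.2×1.1296 ≈ 3365 m/s.
Total Δv = 5598 + 5740 + 3365 = 14703 m/s.

Δv ≈ 14700 m/s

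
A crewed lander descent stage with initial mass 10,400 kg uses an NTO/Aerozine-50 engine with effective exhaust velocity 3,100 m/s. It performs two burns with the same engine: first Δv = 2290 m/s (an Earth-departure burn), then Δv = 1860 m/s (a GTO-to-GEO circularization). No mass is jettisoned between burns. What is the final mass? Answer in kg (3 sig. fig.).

After the first burn: m = 10400 × exp(−2290/3100.0) = 10400 × 0.47773 = 4,968.39 kg.
After the second burn: m = 4,968.39 × exp(−1860/3100.0) = 4,968.39 × 0.54881 = 2,726.7 kg.

final mass ≈ 2730 kg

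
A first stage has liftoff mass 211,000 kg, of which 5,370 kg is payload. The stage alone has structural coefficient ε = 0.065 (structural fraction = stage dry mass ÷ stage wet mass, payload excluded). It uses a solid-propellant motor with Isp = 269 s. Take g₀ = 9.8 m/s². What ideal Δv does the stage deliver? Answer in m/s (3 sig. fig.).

Stage wet mass = m₀ − payload = 211,000 − 5,370 = 205,630 kg.
Stage dry mass = ε × stage wet mass = 0.065 × 205,630 = 13,366 kg.
Burnout mass m_f = stage dry + payload = 13,366 + 5,370 = 18,736 kg.
v_e = Isp · g₀ = 269 × 9.8 = 2636.2 m/s.
Δv = v_e · ln(211,000/18,736) = 2636.2 × ln(11.26) = 2636.2 × 2.4214 ≈ 6383 m/s.

Δv ≈ 6380 m/s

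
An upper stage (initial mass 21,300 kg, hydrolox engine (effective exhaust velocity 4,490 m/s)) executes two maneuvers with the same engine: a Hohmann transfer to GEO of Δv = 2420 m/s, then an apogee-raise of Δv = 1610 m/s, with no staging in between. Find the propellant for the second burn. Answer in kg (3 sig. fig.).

After the first burn: m = 21300 × exp(−2420/4490.0) = 21300 × 0.58335 = 12,425.4 kg.
After the second burn: m = 12,425.4 × exp(−1610/4490.0) = 12,425.4 × 0.69867 = 8,681.25 kg.
Second-burn propellant = 12,425.4 − 8,681.25 = 3,744.15 kg.

propellant for the second burn ≈ 3740 kg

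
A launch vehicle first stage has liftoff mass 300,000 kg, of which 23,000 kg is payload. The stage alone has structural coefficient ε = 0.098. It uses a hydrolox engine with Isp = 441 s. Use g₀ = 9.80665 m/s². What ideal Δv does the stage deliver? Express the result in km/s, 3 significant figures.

Δv ≈ 7.74 km/s

Stage wet mass = m₀ − payload = 300,000 − 23,000 = 277,000 kg.
Stage dry mass = ε × stage wet mass = 0.098 × 277,000 = 27,146 kg.
Burnout mass m_f = stage dry + payload = 27,146 + 23,000 = 50,146 kg.
v_e = Isp · g₀ = 441 × 9.80665 = 4324.7 m/s.
Δv = v_e · ln(300,000/50,146) = 4324.7 × ln(5.983) = 4324.7 × 1.7888 ≈ 7736 m/s.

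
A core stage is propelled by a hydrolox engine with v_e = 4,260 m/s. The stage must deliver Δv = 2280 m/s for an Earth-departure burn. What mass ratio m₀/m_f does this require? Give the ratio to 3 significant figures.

By the Tsiolkovsky rocket equation, m₀/m_f = exp(Δv / v_e) = exp(2280 / 4260.0) = exp(0.5352) = 1.7078.

mass ratio ≈ 1.71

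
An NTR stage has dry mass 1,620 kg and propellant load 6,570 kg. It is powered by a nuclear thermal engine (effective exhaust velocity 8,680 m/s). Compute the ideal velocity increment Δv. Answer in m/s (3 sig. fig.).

m₀ = m_dry + m_prop = 1,620 + 6,570 = 8,190 kg.
Using Δv = v_e ln(m₀/m_f): Δv = v_e · ln(m₀/m_f) = 8680.0 × ln(5.056) = 8680.0 × 1.6205 ≈ 14065.8 m/s.

Δv ≈ 14100 m/s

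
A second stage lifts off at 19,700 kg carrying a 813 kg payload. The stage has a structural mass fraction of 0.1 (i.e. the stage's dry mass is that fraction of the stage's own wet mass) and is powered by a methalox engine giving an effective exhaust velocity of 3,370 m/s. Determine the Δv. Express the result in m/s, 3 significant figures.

Δv ≈ 6700 m/s

Stage wet mass = m₀ − payload = 19,700 − 813 = 18,887 kg.
Stage dry mass = ε × stage wet mass = 0.1 × 18,887 = 1,888.7 kg.
Burnout mass m_f = stage dry + payload = 1,888.7 + 813 = 2,701.7 kg.
Δv = v_e · ln(19,700/2,701.7) = 3370.0 × ln(7.292) = 3370.0 × 1.9867 ≈ 6695 m/s.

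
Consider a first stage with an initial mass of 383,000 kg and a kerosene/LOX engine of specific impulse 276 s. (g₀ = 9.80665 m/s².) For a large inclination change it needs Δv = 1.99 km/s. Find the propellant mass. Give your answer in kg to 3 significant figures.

propellant mass ≈ 199000 kg

v_e = Isp · g₀ = 276 × 9.80665 = 2706.6 m/s.
Using Δv = v_e ln(m₀/m_f): m₀/m_f = exp(Δv / v_e) = exp(1990 / 2706.6) = exp(0.7352) = 2.0860.
m_f = 383,000 / 2.0860 = 183,605 kg, so propellant = m₀ − m_f = 383,000 − 183,605 = 199,395 kg.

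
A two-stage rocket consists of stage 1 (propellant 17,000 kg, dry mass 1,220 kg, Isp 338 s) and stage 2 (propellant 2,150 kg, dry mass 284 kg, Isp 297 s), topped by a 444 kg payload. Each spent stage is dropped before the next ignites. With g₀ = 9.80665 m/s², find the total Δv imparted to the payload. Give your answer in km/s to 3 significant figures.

Δv ≈ 9.44 km/s

Ignition mass of stage 1 = 17,000+1,220 + 2,150+284 + 444 = 21,098 kg.
Stage 1: m₀ = 21,098 kg, m_f = 21,098 − 17,000 = 4,098 kg; Δv = 338×9.80665×ln(5.148) = 3314.6×1.6387 ≈ 5432 m/s.
Stage 2: m₀ = 2,878 kg, m_f = 2,878 − 2,150 = 728 kg; Δv = 297×9.80665×ln(3.953) = 2912.6×1.3745 ≈ 4003 m/s.
Total Δv = 5432 + 4003 = 9435 m/s.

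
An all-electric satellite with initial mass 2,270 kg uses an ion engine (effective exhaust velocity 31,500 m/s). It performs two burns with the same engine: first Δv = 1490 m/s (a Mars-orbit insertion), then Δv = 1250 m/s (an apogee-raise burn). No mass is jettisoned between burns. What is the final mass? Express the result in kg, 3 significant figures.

After the first burn: m = 2270 × exp(−1490/31500.0) = 2270 × 0.95380 = 2,165.13 kg.
After the second burn: m = 2,165.13 × exp(−1250/31500.0) = 2,165.13 × 0.96109 = 2,080.88 kg.

final mass ≈ 2080 kg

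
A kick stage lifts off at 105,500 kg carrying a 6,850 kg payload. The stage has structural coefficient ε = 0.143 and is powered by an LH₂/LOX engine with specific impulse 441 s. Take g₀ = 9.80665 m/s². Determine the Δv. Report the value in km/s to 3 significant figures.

Stage wet mass = m₀ − payload = 105,500 − 6,850 = 98,650 kg.
Stage dry mass = ε × stage wet mass = 0.143 × 98,650 = 14,107 kg.
Burnout mass m_f = stage dry + payload = 14,107 + 6,850 = 20,957 kg.
v_e = Isp · g₀ = 441 × 9.80665 = 4324.7 m/s.
Δv = v_e · ln(105,500/20,957) = 4324.7 × ln(5.034) = 4324.7 × 1.6162 ≈ 6990 m/s.

Δv ≈ 6.99 km/s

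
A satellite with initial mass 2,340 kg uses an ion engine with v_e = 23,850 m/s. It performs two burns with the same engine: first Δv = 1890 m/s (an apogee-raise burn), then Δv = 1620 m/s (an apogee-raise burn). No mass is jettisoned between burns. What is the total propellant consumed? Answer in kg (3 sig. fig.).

After the first burn: m = 2340 × exp(−1890/23850.0) = 2340 × 0.92381 = 2,161.72 kg.
After the second burn: m = 2,161.72 × exp(−1620/23850.0) = 2,161.72 × 0.93433 = 2,019.76 kg.
Total propellant = m₀ − m_final = 2340 − 2,019.76 = 320.24 kg.

total propellant consumed ≈ 320 kg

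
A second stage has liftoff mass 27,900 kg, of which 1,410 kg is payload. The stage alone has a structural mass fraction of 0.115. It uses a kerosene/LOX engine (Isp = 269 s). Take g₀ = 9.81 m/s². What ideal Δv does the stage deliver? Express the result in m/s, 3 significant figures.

Stage wet mass = m₀ − payload = 27,900 − 1,410 = 26,490 kg.
Stage dry mass = ε × stage wet mass = 0.115 × 26,490 = 3,046.35 kg.
Burnout mass m_f = stage dry + payload = 3,046.35 + 1,410 = 4,456.35 kg.
v_e = Isp · g₀ = 269 × 9.81 = 2638.9 m/s.
From the ideal rocket equation, Δv = v_e · ln(27,900/4,456.35) = 2638.9 × ln(6.261) = 2638.9 × 1.8343 ≈ 4841 m/s.

Δv ≈ 4840 m/s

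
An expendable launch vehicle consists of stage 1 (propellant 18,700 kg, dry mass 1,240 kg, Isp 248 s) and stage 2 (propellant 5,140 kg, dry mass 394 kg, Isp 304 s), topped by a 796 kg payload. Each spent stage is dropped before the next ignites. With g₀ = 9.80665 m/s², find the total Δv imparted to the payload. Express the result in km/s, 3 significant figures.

Δv ≈ 8.01 km/s

Ignition mass of stage 1 = 18,700+1,240 + 5,140+394 + 796 = 26,270 kg.
Stage 1: m₀ = 26,270 kg, m_f = 26,270 − 18,700 = 7,570 kg; Δv = 248×9.80665×ln(3.47) = 2432.0×1.2442 ≈ 3026 m/s.
Stage 2: m₀ = 6,330 kg, m_f = 6,330 − 5,140 = 1,190 kg; Δv = 304×9.80665×ln(5.319) = 2981.2×1.6713 ≈ 4983 m/s.
Total Δv = 3026 + 4983 = 8009 m/s.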